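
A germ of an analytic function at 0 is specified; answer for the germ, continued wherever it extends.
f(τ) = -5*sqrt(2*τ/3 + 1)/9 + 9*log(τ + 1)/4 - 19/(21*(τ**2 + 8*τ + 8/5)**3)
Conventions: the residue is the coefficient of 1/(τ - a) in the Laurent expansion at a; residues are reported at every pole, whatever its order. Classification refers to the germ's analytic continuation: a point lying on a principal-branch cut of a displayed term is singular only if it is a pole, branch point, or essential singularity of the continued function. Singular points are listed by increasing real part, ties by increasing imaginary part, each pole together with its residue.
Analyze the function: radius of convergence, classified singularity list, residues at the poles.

Denominator factor (τ**2 + 8*τ + 8/5)^3: discriminant 288/5, real irrational roots -4 + (6/5)*sqrt(10) and -4 - (6/5)*sqrt(10); poles of order 3, moduli 4 - (6/5)*sqrt(10) and 4 + (6/5)*sqrt(10).
Branch term (-5/9)*sqrt(1 - τ/(-3/2)): its argument vanishes at τ = -3/2, a square-root branch point, modulus 3/2.
Branch term (9/4)*log(1 - τ/(-1)): its argument vanishes at τ = -1, a logarithmic branch point, modulus 1.
The radius of convergence is the smallest modulus among the singular points: 4 - (6/5)*sqrt(10).
The branch terms are analytic at -4 - (6/5)*sqrt(10) and contribute nothing to the residue; only the rational part matters.
The factor τ**2 + 8*τ + 8/5 splits as (τ - a)(τ - a') with a = -4 - (6/5)*sqrt(10), a' = -4 + (6/5)*sqrt(10). At the order-3 pole a set g(τ) = (τ - a)^3*(rational part) = [-19/21] / (τ - a')^3.
Order-3 pole: residue = g''(a)/2; g''(-4 - (6/5)*sqrt(10)) = (475/3483648)*sqrt(10), so the residue is (475/6967296)*sqrt(10).
The branch terms are analytic at -4 + (6/5)*sqrt(10) and contribute nothing to the residue; only the rational part matters.
The factor τ**2 + 8*τ + 8/5 splits as (τ - a)(τ - a') with a = -4 + (6/5)*sqrt(10), a' = -4 - (6/5)*sqrt(10). At the order-3 pole a set g(τ) = (τ - a)^3*(rational part) = [-19/21] / (τ - a')^3.
Order-3 pole: residue = g''(a)/2; g''(-4 + (6/5)*sqrt(10)) = -(475/3483648)*sqrt(10), so the residue is -(475/6967296)*sqrt(10).
List the singular points by increasing real part (a conjugate pair: the negative imaginary part first).

Radius of convergence at 0: 4 - (6/5)*sqrt(10).
At -4 - (6/5)*sqrt(10): a pole of order 3; residue (475/6967296)*sqrt(10).
At -3/2: an algebraic (square-root) branch point.
At -1: a logarithmic branch point.
At -4 + (6/5)*sqrt(10): a pole of order 3; residue -(475/6967296)*sqrt(10).


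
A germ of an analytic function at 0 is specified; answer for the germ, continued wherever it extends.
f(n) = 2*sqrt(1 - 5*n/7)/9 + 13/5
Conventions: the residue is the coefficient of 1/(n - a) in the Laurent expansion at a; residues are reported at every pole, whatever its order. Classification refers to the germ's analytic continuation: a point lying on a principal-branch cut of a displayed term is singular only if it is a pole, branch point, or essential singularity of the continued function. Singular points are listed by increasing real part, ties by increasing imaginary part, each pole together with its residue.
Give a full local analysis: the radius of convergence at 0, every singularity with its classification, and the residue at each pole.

Radius of convergence at 0: 7/5.
At 7/5: an algebraic (square-root) branch point.

Branch term (2/9)*sqrt(1 - n/(7/5)): its argument vanishes at n = 7/5, a square-root branch point, modulus 7/5.
The radius of convergence is the smallest modulus among the singular points: 7/5.


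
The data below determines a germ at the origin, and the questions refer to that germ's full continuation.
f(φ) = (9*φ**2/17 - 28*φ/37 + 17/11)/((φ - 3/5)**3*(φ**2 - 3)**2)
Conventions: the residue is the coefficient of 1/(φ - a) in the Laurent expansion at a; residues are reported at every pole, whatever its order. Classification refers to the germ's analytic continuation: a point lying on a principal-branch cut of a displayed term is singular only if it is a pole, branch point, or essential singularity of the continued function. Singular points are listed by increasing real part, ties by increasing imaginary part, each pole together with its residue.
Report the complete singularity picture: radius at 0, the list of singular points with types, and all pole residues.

Radius of convergence at 0: 3/5.
At -sqrt(3): a pole of order 2; residue -3429610625/21881033064 + (251259125/3646838844)*sqrt(3).
At 3/5: a pole of order 3; residue 3429610625/10940516532.
At sqrt(3): a pole of order 2; residue -3429610625/21881033064 - (251259125/3646838844)*sqrt(3).

Denominator factor (φ**2 - 3)^2: discriminant 12, real irrational roots sqrt(3) and -sqrt(3); poles of order 2, moduli sqrt(3) and sqrt(3).
Denominator factor (φ - 3/5)^3: pole of order 3 at 3/5, modulus 3/5.
The radius of convergence is the smallest modulus among the singular points: 3/5.
The factor φ**2 - 3 splits as (φ - a)(φ - a') with a = -sqrt(3), a' = sqrt(3). At the order-2 pole a set g(φ) = (φ - a)^2*f(φ) = [(9*φ**2/17 - 28*φ/37 + 17/11)/(φ - 3/5)**3] / (φ - a')^2.
Order-2 pole: residue = g'(a); g'(-sqrt(3)) = -3429610625/21881033064 + (251259125/3646838844)*sqrt(3), so the residue is -3429610625/21881033064 + (251259125/3646838844)*sqrt(3).
At the order-3 pole 3/5 set g(φ) = (φ - (3/5))^3*f(φ) = (9*φ**2/17 - 28*φ/37 + 17/11)/(φ**2 - 3)**2.
Order-3 pole: residue = g''(a)/2; g''(3/5) = 3429610625/5470258266, so the residue is 3429610625/10940516532.
The factor φ**2 - 3 splits as (φ - a)(φ - a') with a = sqrt(3), a' = -sqrt(3). At the order-2 pole a set g(φ) = (φ - a)^2*f(φ) = [(9*φ**2/17 - 28*φ/37 + 17/11)/(φ - 3/5)**3] / (φ - a')^2.
Order-2 pole: residue = g'(a); g'(sqrt(3)) = -3429610625/21881033064 - (251259125/3646838844)*sqrt(3), so the residue is -3429610625/21881033064 - (251259125/3646838844)*sqrt(3).
List the singular points by increasing real part (a conjugate pair: the negative imaginary part first).


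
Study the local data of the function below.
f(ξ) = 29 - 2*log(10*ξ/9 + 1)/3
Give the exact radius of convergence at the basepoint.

The radius of convergence is 9/10.

Branch term (-2/3)*log(1 - ξ/(-9/10)): its argument vanishes at ξ = -9/10, a logarithmic branch point, modulus 9/10.
The radius of convergence is the smallest modulus among the singular points: 9/10.


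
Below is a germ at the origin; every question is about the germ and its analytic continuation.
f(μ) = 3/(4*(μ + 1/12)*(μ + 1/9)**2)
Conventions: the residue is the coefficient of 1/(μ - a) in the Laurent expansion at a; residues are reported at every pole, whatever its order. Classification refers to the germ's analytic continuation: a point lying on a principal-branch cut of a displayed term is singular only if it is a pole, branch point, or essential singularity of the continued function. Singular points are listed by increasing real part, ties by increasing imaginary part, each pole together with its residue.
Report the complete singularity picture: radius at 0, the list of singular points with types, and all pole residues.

Denominator factor (μ + 1/12): pole of order 1 at -1/12, modulus 1/12.
Denominator factor (μ + 1/9)^2: pole of order 2 at -1/9, modulus 1/9.
The radius of convergence is the smallest modulus among the singular points: 1/12.
At the order-2 pole -1/9 set g(μ) = (μ - (-1/9))^2*f(μ) = 3/(4*(μ + 1/12)).
Order-2 pole: residue = g'(a); g'(-1/9) = -972, so the residue is -972.
At the order-1 pole -1/12 set g(μ) = (μ - (-1/12))*f(μ) = 3/(4*(μ + 1/9)**2).
Simple pole: residue = g(a) at a = -1/12, which is 972.
List the singular points by increasing real part (a conjugate pair: the negative imaginary part first).

Radius of convergence at 0: 1/12.
At -1/9: a pole of order 2; residue -972.
At -1/12: a pole of order 1; residue 972.


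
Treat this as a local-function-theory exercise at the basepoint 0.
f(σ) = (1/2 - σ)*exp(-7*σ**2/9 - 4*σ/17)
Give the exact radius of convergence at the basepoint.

The factor exp(-7*σ**2/9 - 4*σ/17) is entire and contributes no finite singular point.
The polynomial part has no poles.
No finite singular points: the Taylor series at 0 converges everywhere.

The radius of convergence is infinite.


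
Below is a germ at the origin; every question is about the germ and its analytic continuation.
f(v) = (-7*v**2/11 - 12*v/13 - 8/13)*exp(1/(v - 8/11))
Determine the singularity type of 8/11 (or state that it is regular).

The point is an essential singularity.

The exponent 1/(v - (8/11)) has a pole at 8/11, so exp(1/(v - (8/11))) takes every nonzero value near it: an essential singularity (not a pole of any order).


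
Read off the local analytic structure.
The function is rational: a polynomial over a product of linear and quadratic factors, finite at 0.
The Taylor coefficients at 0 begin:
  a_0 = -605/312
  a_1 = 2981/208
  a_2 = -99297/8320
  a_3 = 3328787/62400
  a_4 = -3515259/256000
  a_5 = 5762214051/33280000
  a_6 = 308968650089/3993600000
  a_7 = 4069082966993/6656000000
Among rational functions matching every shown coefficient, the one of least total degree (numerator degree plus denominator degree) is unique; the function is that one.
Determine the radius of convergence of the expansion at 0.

No rational of total degree below 4 reproduces all 8 coefficients; solving the [1/3] Pade equations on them gives f(ζ) = (22/39 - 4*ζ)/((ζ - 5/11)*(ζ + 4/5)**2), whose expansion matches every shown term.
Denominator factor (ζ + 4/5)^2: pole of order 2 at -4/5, modulus 4/5.
Denominator factor (ζ - 5/11): pole of order 1 at 5/11, modulus 5/11.
The radius of convergence is the smallest modulus among the singular points: 5/11.

The radius of convergence is 5/11.


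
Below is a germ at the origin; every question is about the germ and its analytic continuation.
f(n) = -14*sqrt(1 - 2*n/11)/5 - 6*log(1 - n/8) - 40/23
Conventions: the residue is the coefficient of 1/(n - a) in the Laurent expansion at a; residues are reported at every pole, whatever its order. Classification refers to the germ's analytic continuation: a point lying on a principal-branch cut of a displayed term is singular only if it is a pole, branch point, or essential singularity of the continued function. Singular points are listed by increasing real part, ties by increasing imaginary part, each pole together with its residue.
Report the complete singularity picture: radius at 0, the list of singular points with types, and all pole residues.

Radius of convergence at 0: 11/2.
At 11/2: an algebraic (square-root) branch point.
At 8: a logarithmic branch point.

Branch term (-14/5)*sqrt(1 - n/(11/2)): its argument vanishes at n = 11/2, a square-root branch point, modulus 11/2.
Branch term (-6)*log(1 - n/(8)): its argument vanishes at n = 8, a logarithmic branch point, modulus 8.
The radius of convergence is the smallest modulus among the singular points: 11/2.
List the singular points by increasing real part (a conjugate pair: the negative imaginary part first).


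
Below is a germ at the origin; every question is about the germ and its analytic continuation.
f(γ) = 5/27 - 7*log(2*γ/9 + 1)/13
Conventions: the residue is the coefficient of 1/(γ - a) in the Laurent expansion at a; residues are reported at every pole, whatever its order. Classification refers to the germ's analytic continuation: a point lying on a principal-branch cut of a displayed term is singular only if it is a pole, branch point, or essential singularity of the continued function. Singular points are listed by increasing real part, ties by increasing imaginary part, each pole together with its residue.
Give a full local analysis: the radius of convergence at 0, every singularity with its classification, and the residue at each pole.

Radius of convergence at 0: 9/2.
At -9/2: a logarithmic branch point.

Branch term (-7/13)*log(1 - γ/(-9/2)): its argument vanishes at γ = -9/2, a logarithmic branch point, modulus 9/2.
The radius of convergence is the smallest modulus among the singular points: 9/2.


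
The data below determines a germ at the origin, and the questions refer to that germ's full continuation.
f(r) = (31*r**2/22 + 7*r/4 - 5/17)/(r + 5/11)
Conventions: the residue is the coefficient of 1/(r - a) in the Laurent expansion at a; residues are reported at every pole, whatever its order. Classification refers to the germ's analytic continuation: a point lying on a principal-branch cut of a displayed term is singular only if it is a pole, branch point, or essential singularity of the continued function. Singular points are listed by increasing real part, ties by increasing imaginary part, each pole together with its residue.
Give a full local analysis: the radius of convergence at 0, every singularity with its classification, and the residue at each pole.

Radius of convergence at 0: 5/11.
At -5/11: a pole of order 1; residue -72265/90508.

Denominator factor (r + 5/11): pole of order 1 at -5/11, modulus 5/11.
The radius of convergence is the smallest modulus among the singular points: 5/11.
At the order-1 pole -5/11 set g(r) = (r - (-5/11))*f(r) = 31*r**2/22 + 7*r/4 - 5/17.
Simple pole: residue = g(a) at a = -5/11, which is -72265/90508.


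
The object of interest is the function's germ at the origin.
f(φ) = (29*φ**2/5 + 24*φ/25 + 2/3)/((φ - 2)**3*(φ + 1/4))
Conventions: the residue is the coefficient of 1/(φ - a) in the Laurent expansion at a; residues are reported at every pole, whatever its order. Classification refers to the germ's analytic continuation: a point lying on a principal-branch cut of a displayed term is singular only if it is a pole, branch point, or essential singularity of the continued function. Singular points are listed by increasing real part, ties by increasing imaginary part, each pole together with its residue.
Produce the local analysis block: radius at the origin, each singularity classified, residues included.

Radius of convergence at 0: 1/4.
At -1/4: a pole of order 1; residue -3788/54675.
At 2: a pole of order 3; residue 3788/54675.

Denominator factor (φ + 1/4): pole of order 1 at -1/4, modulus 1/4.
Denominator factor (φ - 2)^3: pole of order 3 at 2, modulus 2.
The radius of convergence is the smallest modulus among the singular points: 1/4.
At the order-1 pole -1/4 set g(φ) = (φ - (-1/4))*f(φ) = (29*φ**2/5 + 24*φ/25 + 2/3)/(φ - 2)**3.
Simple pole: residue = g(a) at a = -1/4, which is -3788/54675.
At the order-3 pole 2 set g(φ) = (φ - (2))^3*f(φ) = (29*φ**2/5 + 24*φ/25 + 2/3)/(φ + 1/4).
Order-3 pole: residue = g''(a)/2; g''(2) = 7576/54675, so the residue is 3788/54675.
List the singular points by increasing real part (a conjugate pair: the negative imaginary part first).


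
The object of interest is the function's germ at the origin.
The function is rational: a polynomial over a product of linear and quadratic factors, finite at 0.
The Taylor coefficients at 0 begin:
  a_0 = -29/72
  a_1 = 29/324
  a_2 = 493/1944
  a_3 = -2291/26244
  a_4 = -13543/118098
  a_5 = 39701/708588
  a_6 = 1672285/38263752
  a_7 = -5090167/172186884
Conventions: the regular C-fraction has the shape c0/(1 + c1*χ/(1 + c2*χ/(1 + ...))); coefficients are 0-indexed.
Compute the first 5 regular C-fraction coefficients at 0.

Taylor coefficients (read off): a_0 = -29/72, a_1 = 29/324, a_2 = 493/1944, a_3 = -2291/26244, a_4 = -13543/118098.
c0 = a_0 = -29/72. Peel one level at a time: if S = 1 + c*χ/S' with S'(0) = 1, then c is the χ-coefficient of S and S' = c*χ/(S - 1).
S_1 = c0/f = 1 + (2/9)*χ + (55/81)*χ^2 + ...; c1 = 2/9.
S_2 = c1*χ/(S_1 - 1) = 1 + (-55/18)*χ + (2917/324)*χ^2 + ...; c2 = -55/18.
S_3 = c2*χ/(S_2 - 1) = 1 + (2917/990)*χ + (-459/3025)*χ^2 + ...; c3 = 2917/990.
S_4 = c3*χ/(S_3 - 1) = 1 + (8262/160435)*χ + ...; c4 = 8262/160435.

The regular C-fraction coefficients are [-29/72, 2/9, -55/18, 2917/990, 8262/160435].


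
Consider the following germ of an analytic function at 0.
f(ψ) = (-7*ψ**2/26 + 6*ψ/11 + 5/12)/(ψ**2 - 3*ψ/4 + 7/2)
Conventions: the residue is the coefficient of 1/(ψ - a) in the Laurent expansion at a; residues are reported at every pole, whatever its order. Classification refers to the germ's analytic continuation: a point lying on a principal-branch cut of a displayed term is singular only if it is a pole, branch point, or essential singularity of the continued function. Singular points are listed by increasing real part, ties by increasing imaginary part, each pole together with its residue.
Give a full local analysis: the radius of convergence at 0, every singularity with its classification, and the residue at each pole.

Denominator factor (ψ**2 - 3*ψ/4 + 7/2): discriminant -215/16, complex-conjugate roots (3/8) + ((1/8)*sqrt(215))*i and (3/8) - ((1/8)*sqrt(215))*i; poles of order 1, moduli (1/2)*sqrt(14) and (1/2)*sqrt(14).
The radius of convergence is the smallest modulus among the singular points: (1/2)*sqrt(14).
The factor ψ**2 - 3*ψ/4 + 7/2 splits as (ψ - a)(ψ - a') with a = (3/8) - ((1/8)*sqrt(215))*i, a' = (3/8) + ((1/8)*sqrt(215))*i. At the order-1 pole a set g(ψ) = (ψ - a)*f(ψ) = [-7*ψ**2/26 + 6*ψ/11 + 5/12] / (ψ - a').
Simple pole: residue = g(a) at a = (3/8) - ((1/8)*sqrt(215))*i, which is (393/2288) + ((40849/1475760)*sqrt(215))*i.
The factor ψ**2 - 3*ψ/4 + 7/2 splits as (ψ - a)(ψ - a') with a = (3/8) + ((1/8)*sqrt(215))*i, a' = (3/8) - ((1/8)*sqrt(215))*i. At the order-1 pole a set g(ψ) = (ψ - a)*f(ψ) = [-7*ψ**2/26 + 6*ψ/11 + 5/12] / (ψ - a').
Simple pole: residue = g(a) at a = (3/8) + ((1/8)*sqrt(215))*i, which is (393/2288) - ((40849/1475760)*sqrt(215))*i.
List the singular points by increasing real part (a conjugate pair: the negative imaginary part first).

Radius of convergence at 0: (1/2)*sqrt(14).
At (3/8) - ((1/8)*sqrt(215))*i: a pole of order 1; residue (393/2288) + ((40849/1475760)*sqrt(215))*i.
At (3/8) + ((1/8)*sqrt(215))*i: a pole of order 1; residue (393/2288) - ((40849/1475760)*sqrt(215))*i.


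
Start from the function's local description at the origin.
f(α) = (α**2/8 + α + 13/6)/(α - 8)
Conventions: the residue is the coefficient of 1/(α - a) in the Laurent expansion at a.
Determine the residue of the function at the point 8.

The residue is 109/6.

At the order-1 pole 8 set g(α) = (α - (8))*f(α) = α**2/8 + α + 13/6.
Simple pole: residue = g(a) at a = 8, which is 109/6.


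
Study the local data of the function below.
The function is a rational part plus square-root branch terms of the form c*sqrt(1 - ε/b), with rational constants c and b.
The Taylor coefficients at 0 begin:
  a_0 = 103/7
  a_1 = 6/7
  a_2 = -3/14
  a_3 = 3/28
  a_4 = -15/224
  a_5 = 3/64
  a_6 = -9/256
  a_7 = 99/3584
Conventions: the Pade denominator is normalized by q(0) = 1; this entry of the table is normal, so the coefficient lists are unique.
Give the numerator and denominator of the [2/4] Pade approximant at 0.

The Pade approximant has numerator coefficients [103/7, 1712839/99078, 247777/56616]; denominator coefficients [1, 15805/14154, 13981/56616, -51/9436, 25/75488].

Taylor coefficients needed (read off): a_0 = 103/7, a_1 = 6/7, a_2 = -3/14, a_3 = 3/28, a_4 = -15/224, a_5 = 3/64, a_6 = -9/256.
Write the denominator as Q(ε) = 1 + q1*ε + q2*ε^2 + q3*ε^3 + q4*ε^4. Requiring Q*f - P = O(ε^7) with deg P <= 2 kills the coefficients of ε^3..ε^6 in Q*f:
  ε^3: a_3 + q1*a_2 + q2*a_1 + q3*a_0 = 0, i.e. 3/28 + (-3/14)*q1 + (6/7)*q2 + (103/7)*q3 = 0.
  ε^4: a_4 + q1*a_3 + q2*a_2 + q3*a_1 + q4*a_0 = 0, i.e. -15/224 + (3/28)*q1 + (-3/14)*q2 + (6/7)*q3 + (103/7)*q4 = 0.
  ε^5: a_5 + q1*a_4 + q2*a_3 + q3*a_2 + q4*a_1 = 0, i.e. 3/64 + (-15/224)*q1 + (3/28)*q2 + (-3/14)*q3 + (6/7)*q4 = 0.
  ε^6: a_6 + q1*a_5 + q2*a_4 + q3*a_3 + q4*a_2 = 0, i.e. -9/256 + (3/64)*q1 + (-15/224)*q2 + (3/28)*q3 + (-3/14)*q4 = 0.
Solving this linear system: q1 = 15805/14154, q2 = 13981/56616, q3 = -51/9436, q4 = 25/75488.
The numerator is Q*f truncated at degree 2: P0 = a_0 = 103/7; P1 = a_1 + q1*a_0 = 1712839/99078; P2 = a_2 + q1*a_1 + q2*a_0 = 247777/56616.


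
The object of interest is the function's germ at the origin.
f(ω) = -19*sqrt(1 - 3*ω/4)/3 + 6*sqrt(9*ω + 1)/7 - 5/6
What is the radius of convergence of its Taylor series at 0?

The radius of convergence is 1/9.

Branch term (6/7)*sqrt(1 - ω/(-1/9)): its argument vanishes at ω = -1/9, a square-root branch point, modulus 1/9.
Branch term (-19/3)*sqrt(1 - ω/(4/3)): its argument vanishes at ω = 4/3, a square-root branch point, modulus 4/3.
The radius of convergence is the smallest modulus among the singular points: 1/9.


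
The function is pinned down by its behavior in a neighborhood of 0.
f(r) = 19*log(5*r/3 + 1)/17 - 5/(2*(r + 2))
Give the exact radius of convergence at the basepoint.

Denominator factor (r + 2): pole of order 1 at -2, modulus 2.
Branch term (19/17)*log(1 - r/(-3/5)): its argument vanishes at r = -3/5, a logarithmic branch point, modulus 3/5.
The radius of convergence is the smallest modulus among the singular points: 3/5.

The radius of convergence is 3/5.


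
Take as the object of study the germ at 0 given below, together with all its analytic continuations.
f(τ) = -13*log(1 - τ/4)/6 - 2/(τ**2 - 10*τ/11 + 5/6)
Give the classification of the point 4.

The point is a logarithmic branch point.

The term (-13/6)*log(1 - τ/(4)) has argument 1 - 4/(4) = 0 at 4: a logarithmic (infinitely-sheeted) branch point; the remaining terms are analytic or single-valued there.


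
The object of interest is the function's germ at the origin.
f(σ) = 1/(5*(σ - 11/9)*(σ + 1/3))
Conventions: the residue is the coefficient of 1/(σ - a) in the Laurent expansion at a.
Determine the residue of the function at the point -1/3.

At the order-1 pole -1/3 set g(σ) = (σ - (-1/3))*f(σ) = 1/(5*(σ - 11/9)).
Simple pole: residue = g(a) at a = -1/3, which is -9/70.

The residue is -9/70.


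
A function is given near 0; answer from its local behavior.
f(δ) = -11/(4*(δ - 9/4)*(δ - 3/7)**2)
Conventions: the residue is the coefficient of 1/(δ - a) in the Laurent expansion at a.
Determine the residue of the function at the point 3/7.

The residue is 2156/2601.

At the order-2 pole 3/7 set g(δ) = (δ - (3/7))^2*f(δ) = -11/(4*(δ - 9/4)).
Order-2 pole: residue = g'(a); g'(3/7) = 2156/2601, so the residue is 2156/2601.


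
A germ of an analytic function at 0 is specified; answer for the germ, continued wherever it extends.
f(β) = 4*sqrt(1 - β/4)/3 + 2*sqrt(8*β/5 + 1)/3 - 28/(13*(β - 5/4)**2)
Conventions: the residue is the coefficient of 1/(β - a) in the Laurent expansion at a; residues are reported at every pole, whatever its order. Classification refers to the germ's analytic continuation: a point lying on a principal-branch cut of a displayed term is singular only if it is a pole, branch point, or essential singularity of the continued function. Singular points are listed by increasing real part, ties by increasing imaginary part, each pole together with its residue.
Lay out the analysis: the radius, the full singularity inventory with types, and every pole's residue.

Radius of convergence at 0: 5/8.
At -5/8: an algebraic (square-root) branch point.
At 5/4: a pole of order 2; residue 0.
At 4: an algebraic (square-root) branch point.

Denominator factor (β - 5/4)^2: pole of order 2 at 5/4, modulus 5/4.
Branch term (2/3)*sqrt(1 - β/(-5/8)): its argument vanishes at β = -5/8, a square-root branch point, modulus 5/8.
Branch term (4/3)*sqrt(1 - β/(4)): its argument vanishes at β = 4, a square-root branch point, modulus 4.
The radius of convergence is the smallest modulus among the singular points: 5/8.
The branch terms are analytic at 5/4 and contribute nothing to the residue; only the rational part matters.
At the order-2 pole 5/4 set g(β) = (β - (5/4))^2*(rational part) = -28/13.
Order-2 pole: residue = g'(a); g'(5/4) = 0, so the residue is 0.
List the singular points by increasing real part (a conjugate pair: the negative imaginary part first).


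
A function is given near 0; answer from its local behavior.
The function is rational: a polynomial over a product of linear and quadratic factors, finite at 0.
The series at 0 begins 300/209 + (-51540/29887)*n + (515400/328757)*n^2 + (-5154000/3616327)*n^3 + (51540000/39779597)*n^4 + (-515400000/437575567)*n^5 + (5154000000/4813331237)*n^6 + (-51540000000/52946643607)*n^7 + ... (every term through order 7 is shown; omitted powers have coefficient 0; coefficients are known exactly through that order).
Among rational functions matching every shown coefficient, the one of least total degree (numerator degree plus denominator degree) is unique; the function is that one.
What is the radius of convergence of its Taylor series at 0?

The radius of convergence is 11/10.

No rational of total degree below 2 reproduces all 8 coefficients; solving the [1/1] Pade equations on them gives f(n) = (30/19 - 6*n/13)/(n + 11/10), whose expansion matches every shown term.
Denominator factor (n + 11/10): pole of order 1 at -11/10, modulus 11/10.
The radius of convergence is the smallest modulus among the singular points: 11/10.


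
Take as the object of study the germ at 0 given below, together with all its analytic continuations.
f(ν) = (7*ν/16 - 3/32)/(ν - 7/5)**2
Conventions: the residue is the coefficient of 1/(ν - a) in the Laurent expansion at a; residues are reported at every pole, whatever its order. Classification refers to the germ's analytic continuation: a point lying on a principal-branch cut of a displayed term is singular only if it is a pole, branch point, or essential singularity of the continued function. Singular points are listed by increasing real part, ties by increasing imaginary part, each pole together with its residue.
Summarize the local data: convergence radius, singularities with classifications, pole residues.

Denominator factor (ν - 7/5)^2: pole of order 2 at 7/5, modulus 7/5.
The radius of convergence is the smallest modulus among the singular points: 7/5.
At the order-2 pole 7/5 set g(ν) = (ν - (7/5))^2*f(ν) = 7*ν/16 - 3/32.
Order-2 pole: residue = g'(a); g'(7/5) = 7/16, so the residue is 7/16.

Radius of convergence at 0: 7/5.
At 7/5: a pole of order 2; residue 7/16.


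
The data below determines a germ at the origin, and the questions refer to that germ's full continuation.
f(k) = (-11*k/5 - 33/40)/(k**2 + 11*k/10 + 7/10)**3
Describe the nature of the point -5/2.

Denominator factors: k**2 + 11*k/10 + 7/10 = 21/5 at k = -5/2 — none vanishes.
So the germ continues analytically to -5/2.

The point is a regular point.


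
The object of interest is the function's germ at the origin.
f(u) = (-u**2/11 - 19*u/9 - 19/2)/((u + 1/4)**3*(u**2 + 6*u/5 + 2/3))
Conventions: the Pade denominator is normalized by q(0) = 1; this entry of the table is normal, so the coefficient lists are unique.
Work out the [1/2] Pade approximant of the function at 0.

The Pade approximant has numerator coefficients [-912, 70932245216/34572309]; denominator coefficients [1, 652730907/57620515, 903864165957/24085375270].

Taylor coefficients needed (expand at 0): a_0 = -912, a_1 = 185744/15, a_2 = -29163752/275, a_3 = 1012885968/1375.
Write the denominator as Q(u) = 1 + q1*u + q2*u^2. Requiring Q*f - P = O(u^4) with deg P <= 1 kills the coefficients of u^2..u^3 in Q*f:
  u^2: a_2 + q1*a_1 + q2*a_0 = 0, i.e. -29163752/275 + (185744/15)*q1 + (-912)*q2 = 0.
  u^3: a_3 + q1*a_2 + q2*a_1 = 0, i.e. 1012885968/1375 + (-29163752/275)*q1 + (185744/15)*q2 = 0.
Solving this linear system: q1 = 652730907/57620515, q2 = 903864165957/24085375270.
The numerator is Q*f truncated at degree 1: P0 = a_0 = -912; P1 = a_1 + q1*a_0 = 70932245216/34572309.


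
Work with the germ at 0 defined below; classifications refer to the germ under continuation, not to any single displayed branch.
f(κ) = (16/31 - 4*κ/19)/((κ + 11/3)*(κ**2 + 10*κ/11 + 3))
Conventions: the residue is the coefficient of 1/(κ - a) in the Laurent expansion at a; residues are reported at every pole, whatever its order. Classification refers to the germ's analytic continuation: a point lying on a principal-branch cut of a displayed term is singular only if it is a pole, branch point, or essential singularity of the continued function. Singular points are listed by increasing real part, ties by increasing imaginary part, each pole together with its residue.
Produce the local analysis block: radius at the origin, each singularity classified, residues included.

Radius of convergence at 0: sqrt(3).
At -11/3: a pole of order 1; residue 3414/34751.
At (-5/11) - ((13/11)*sqrt(2))*i: a pole of order 1; residue (-1707/34751) + ((10038/451763)*sqrt(2))*i.
At (-5/11) + ((13/11)*sqrt(2))*i: a pole of order 1; residue (-1707/34751) - ((10038/451763)*sqrt(2))*i.


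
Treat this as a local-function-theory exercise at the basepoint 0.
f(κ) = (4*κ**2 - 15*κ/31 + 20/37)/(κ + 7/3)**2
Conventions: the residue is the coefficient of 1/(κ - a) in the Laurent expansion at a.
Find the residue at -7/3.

The residue is -1781/93.

At the order-2 pole -7/3 set g(κ) = (κ - (-7/3))^2*f(κ) = 4*κ**2 - 15*κ/31 + 20/37.
Order-2 pole: residue = g'(a); g'(-7/3) = -1781/93, so the residue is -1781/93.


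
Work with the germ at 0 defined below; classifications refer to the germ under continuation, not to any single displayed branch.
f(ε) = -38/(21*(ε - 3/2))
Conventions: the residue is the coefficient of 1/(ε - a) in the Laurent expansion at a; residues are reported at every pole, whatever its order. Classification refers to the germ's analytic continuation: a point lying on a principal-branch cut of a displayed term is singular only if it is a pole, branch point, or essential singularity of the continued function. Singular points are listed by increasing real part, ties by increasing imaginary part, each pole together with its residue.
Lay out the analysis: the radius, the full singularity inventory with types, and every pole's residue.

Denominator factor (ε - 3/2): pole of order 1 at 3/2, modulus 3/2.
The radius of convergence is the smallest modulus among the singular points: 3/2.
At the order-1 pole 3/2 set g(ε) = (ε - (3/2))*f(ε) = -38/21.
Simple pole: residue = g(a) at a = 3/2, which is -38/21.

Radius of convergence at 0: 3/2.
At 3/2: a pole of order 1; residue -38/21.


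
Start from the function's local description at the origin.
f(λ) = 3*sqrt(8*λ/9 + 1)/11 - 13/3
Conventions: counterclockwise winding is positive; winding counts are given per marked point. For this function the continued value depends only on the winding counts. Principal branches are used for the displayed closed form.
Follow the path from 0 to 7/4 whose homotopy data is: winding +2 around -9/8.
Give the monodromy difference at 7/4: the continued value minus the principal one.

Continued minus principal equals 0.

The rational part is single-valued and drops out of the difference; each branch term changes only by its own monodromy.
(3/11)*sqrt(1 - λ/(-9/8)): winding +2 is even, the square root returns to the same sheet, contribution 0.
Summing the contributions at λ = 7/4 gives 0.


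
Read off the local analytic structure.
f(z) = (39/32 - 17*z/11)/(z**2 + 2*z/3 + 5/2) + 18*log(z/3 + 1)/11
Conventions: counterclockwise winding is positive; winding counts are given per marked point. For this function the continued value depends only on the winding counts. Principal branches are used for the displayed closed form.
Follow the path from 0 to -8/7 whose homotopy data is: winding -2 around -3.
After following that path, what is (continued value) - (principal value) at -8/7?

The rational part is single-valued and drops out of the difference; each branch term changes only by its own monodromy.
(18/11)*log(1 - z/(-3)): each positive loop around -3 adds 2*pi*i to the log, so winding -2 contributes (18/11)*(-2)*2*pi*i = -(72/11)*pi*i.
Summing the contributions at z = -8/7 gives -(72/11)*pi*i.

Continued minus principal equals -(72/11)*pi*i.


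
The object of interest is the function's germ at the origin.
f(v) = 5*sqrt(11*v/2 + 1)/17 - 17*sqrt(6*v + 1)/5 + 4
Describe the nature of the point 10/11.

There is no denominator, hence no pole anywhere.
Branch term sqrt(1 - v/(-2/11)): argument at 10/11 is 6, nonzero, so 10/11 is not its branch point (a point on a principal cut is still regular for the continued germ).
Branch term sqrt(1 - v/(-1/6)): argument at 10/11 is 71/11, nonzero, so 10/11 is not its branch point (a point on a principal cut is still regular for the continued germ).
So the germ continues analytically to 10/11.

The point is a regular point.


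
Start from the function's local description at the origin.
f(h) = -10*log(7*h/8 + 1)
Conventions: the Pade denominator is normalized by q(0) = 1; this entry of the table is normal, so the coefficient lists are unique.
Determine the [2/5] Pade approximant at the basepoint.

The Pade approximant has numerator coefficients [0, -35/4, -30205/5184]; denominator coefficients [1, 715/648, 2359/10368, -1813/124416, 62083/19906560, -40817/59719680].

Taylor coefficients needed (expand at 0): a_0 = 0, a_1 = -35/4, a_2 = 245/64, a_3 = -1715/768, a_4 = 12005/8192, a_5 = -16807/16384, a_6 = 588245/786432, a_7 = -588245/1048576.
Write the denominator as Q(h) = 1 + q1*h + q2*h^2 + q3*h^3 + q4*h^4 + q5*h^5. Requiring Q*f - P = O(h^8) with deg P <= 2 kills the coefficients of h^3..h^7 in Q*f:
  h^3: a_3 + q1*a_2 + q2*a_1 + q3*a_0 = 0, i.e. -1715/768 + (245/64)*q1 + (-35/4)*q2 + (0)*q3 = 0.
  h^4: a_4 + q1*a_3 + q2*a_2 + q3*a_1 + q4*a_0 = 0, i.e. 12005/8192 + (-1715/768)*q1 + (245/64)*q2 + (-35/4)*q3 + (0)*q4 = 0.
  h^5: a_5 + q1*a_4 + q2*a_3 + q3*a_2 + q4*a_1 + q5*a_0 = 0, i.e. -16807/16384 + (12005/8192)*q1 + (-1715/768)*q2 + (245/64)*q3 + (-35/4)*q4 + (0)*q5 = 0.
  h^6: a_6 + q1*a_5 + q2*a_4 + q3*a_3 + q4*a_2 + q5*a_1 = 0, i.e. 588245/786432 + (-16807/16384)*q1 + (12005/8192)*q2 + (-1715/768)*q3 + (245/64)*q4 + (-35/4)*q5 = 0.
  h^7: a_7 + q1*a_6 + q2*a_5 + q3*a_4 + q4*a_3 + q5*a_2 = 0, i.e. -588245/1048576 + (588245/786432)*q1 + (-16807/16384)*q2 + (12005/8192)*q3 + (-1715/768)*q4 + (245/64)*q5 = 0.
Solving this linear system: q1 = 715/648, q2 = 2359/10368, q3 = -1813/124416, q4 = 62083/19906560, q5 = -40817/59719680.
The numerator is Q*f truncated at degree 2: P0 = a_0 = 0; P1 = a_1 + q1*a_0 = -35/4; P2 = a_2 + q1*a_1 + q2*a_0 = -30205/5184.


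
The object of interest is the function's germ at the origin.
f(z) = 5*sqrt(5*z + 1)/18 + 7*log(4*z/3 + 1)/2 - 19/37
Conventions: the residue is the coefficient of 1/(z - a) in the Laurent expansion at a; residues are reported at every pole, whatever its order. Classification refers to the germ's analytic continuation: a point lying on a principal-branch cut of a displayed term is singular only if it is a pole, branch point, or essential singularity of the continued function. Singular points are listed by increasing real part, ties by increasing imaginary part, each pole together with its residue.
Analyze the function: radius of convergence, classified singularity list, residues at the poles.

Radius of convergence at 0: 1/5.
At -3/4: a logarithmic branch point.
At -1/5: an algebraic (square-root) branch point.

Branch term (7/2)*log(1 - z/(-3/4)): its argument vanishes at z = -3/4, a logarithmic branch point, modulus 3/4.
Branch term (5/18)*sqrt(1 - z/(-1/5)): its argument vanishes at z = -1/5, a square-root branch point, modulus 1/5.
The radius of convergence is the smallest modulus among the singular points: 1/5.
List the singular points by increasing real part (a conjugate pair: the negative imaginary part first).


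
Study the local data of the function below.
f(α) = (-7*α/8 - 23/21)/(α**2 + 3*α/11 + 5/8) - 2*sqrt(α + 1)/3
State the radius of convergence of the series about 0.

Denominator factor (α**2 + 3*α/11 + 5/8): discriminant -587/242, complex-conjugate roots (-3/22) + ((1/44)*sqrt(1174))*i and (-3/22) - ((1/44)*sqrt(1174))*i; poles of order 1, moduli (1/4)*sqrt(10) and (1/4)*sqrt(10).
Branch term (-2/3)*sqrt(1 - α/(-1)): its argument vanishes at α = -1, a square-root branch point, modulus 1.
The radius of convergence is the smallest modulus among the singular points: (1/4)*sqrt(10).

The radius of convergence is (1/4)*sqrt(10).


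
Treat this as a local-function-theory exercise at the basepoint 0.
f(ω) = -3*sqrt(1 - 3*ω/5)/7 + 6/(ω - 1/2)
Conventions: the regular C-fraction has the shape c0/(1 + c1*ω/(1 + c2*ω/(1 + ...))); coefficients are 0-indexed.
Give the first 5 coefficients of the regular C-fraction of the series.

Taylor coefficients (expand at 0): a_0 = -87/7, a_1 = -1671/70, a_2 = -67173/1400, a_3 = -1343919/14000, a_4 = -21503757/112000.
c0 = a_0 = -87/7. Peel one level at a time: if S = 1 + c*ω/S' with S'(0) = 1, then c is the ω-coefficient of S and S' = c*ω/(S - 1).
S_1 = c0/f = 1 + (-557/290)*ω + (-28841/168200)*ω^2 + ...; c1 = -557/290.
S_2 = c1*ω/(S_1 - 1) = 1 + (-28841/323060)*ω + (2314959/124099600)*ω^2 + ...; c2 = -28841/323060.
S_3 = c2*ω/(S_2 - 1) = 1 + (67133811/321288740)*ω + (22654686987/332721312400)*ω^2 + ...; c3 = 67133811/321288740.
S_4 = c3*ω/(S_3 - 1) = 1 + (-145042076457/445104883460)*ω + ...; c4 = -145042076457/445104883460.

The regular C-fraction coefficients are [-87/7, -557/290, -28841/323060, 67133811/321288740, -145042076457/445104883460].


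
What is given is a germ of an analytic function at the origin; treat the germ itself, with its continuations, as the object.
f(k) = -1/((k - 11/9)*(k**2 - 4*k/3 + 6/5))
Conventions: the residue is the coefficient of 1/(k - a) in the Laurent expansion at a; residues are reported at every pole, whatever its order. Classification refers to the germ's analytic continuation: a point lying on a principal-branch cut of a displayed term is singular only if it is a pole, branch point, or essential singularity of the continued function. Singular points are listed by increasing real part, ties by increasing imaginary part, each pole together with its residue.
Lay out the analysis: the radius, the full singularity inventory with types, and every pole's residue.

Denominator factor (k**2 - 4*k/3 + 6/5): discriminant -136/45, complex-conjugate roots (2/3) + ((1/15)*sqrt(170))*i and (2/3) - ((1/15)*sqrt(170))*i; poles of order 1, moduli (1/5)*sqrt(30) and (1/5)*sqrt(30).
Denominator factor (k - 11/9): pole of order 1 at 11/9, modulus 11/9.
The radius of convergence is the smallest modulus among the singular points: (1/5)*sqrt(30).
The factor k**2 - 4*k/3 + 6/5 splits as (k - a)(k - a') with a = (2/3) - ((1/15)*sqrt(170))*i, a' = (2/3) + ((1/15)*sqrt(170))*i. At the order-1 pole a set g(k) = (k - a)*f(k) = [-1/(k - 11/9)] / (k - a').
Simple pole: residue = g(a) at a = (2/3) - ((1/15)*sqrt(170))*i, which is (405/862) + ((675/29308)*sqrt(170))*i.
The factor k**2 - 4*k/3 + 6/5 splits as (k - a)(k - a') with a = (2/3) + ((1/15)*sqrt(170))*i, a' = (2/3) - ((1/15)*sqrt(170))*i. At the order-1 pole a set g(k) = (k - a)*f(k) = [-1/(k - 11/9)] / (k - a').
Simple pole: residue = g(a) at a = (2/3) + ((1/15)*sqrt(170))*i, which is (405/862) - ((675/29308)*sqrt(170))*i.
At the order-1 pole 11/9 set g(k) = (k - (11/9))*f(k) = -1/(k**2 - 4*k/3 + 6/5).
Simple pole: residue = g(a) at a = 11/9, which is -405/431.
List the singular points by increasing real part (a conjugate pair: the negative imaginary part first).

Radius of convergence at 0: (1/5)*sqrt(30).
At (2/3) - ((1/15)*sqrt(170))*i: a pole of order 1; residue (405/862) + ((675/29308)*sqrt(170))*i.
At (2/3) + ((1/15)*sqrt(170))*i: a pole of order 1; residue (405/862) - ((675/29308)*sqrt(170))*i.
At 11/9: a pole of order 1; residue -405/431.


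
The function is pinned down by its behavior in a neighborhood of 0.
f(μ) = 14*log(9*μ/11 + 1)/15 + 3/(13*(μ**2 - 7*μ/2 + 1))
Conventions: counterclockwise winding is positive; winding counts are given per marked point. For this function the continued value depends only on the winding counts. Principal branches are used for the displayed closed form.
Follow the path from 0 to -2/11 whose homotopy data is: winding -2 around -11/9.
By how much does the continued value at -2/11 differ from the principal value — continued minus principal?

Continued minus principal equals -(56/15)*pi*i.

The rational part is single-valued and drops out of the difference; each branch term changes only by its own monodromy.
(14/15)*log(1 - μ/(-11/9)): each positive loop around -11/9 adds 2*pi*i to the log, so winding -2 contributes (14/15)*(-2)*2*pi*i = -(56/15)*pi*i.
Summing the contributions at μ = -2/11 gives -(56/15)*pi*i.
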